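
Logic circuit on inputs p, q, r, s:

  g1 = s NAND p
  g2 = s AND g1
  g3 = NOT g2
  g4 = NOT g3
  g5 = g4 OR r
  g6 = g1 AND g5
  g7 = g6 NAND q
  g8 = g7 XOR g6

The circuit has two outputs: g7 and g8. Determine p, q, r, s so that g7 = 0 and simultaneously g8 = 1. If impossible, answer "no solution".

p=1, q=1, r=1, s=0

Check with p=1, q=1, r=1, s=0:
g1 = s NAND p = 0 NAND 1 = 1
g2 = s AND g1 = 0 AND 1 = 0
g3 = NOT g2 = NOT 0 = 1
g4 = NOT g3 = NOT 1 = 0
g5 = g4 OR r = 0 OR 1 = 1
g6 = g1 AND g5 = 1 AND 1 = 1
g7 = g6 NAND q = 1 NAND 1 = 0
g8 = g7 XOR g6 = 0 XOR 1 = 1
So g7 = 0 and g8 = 1.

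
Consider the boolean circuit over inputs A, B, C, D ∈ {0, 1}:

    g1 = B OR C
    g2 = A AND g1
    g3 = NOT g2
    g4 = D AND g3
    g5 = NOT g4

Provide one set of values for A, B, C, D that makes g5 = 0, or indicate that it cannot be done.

A=1, B=0, C=0, D=1

g5 = NOT g4 must be 0, so g4 = 1.
g4 = D AND g3 must be 1, so both D = 1 and g3 = 1.
Check with A=1, B=0, C=0, D=1:
g1 = B OR C = 0 OR 0 = 0
g2 = A AND g1 = 1 AND 0 = 0
g3 = NOT g2 = NOT 0 = 1
g4 = D AND g3 = 1 AND 1 = 1
g5 = NOT g4 = NOT 1 = 0
So g5 = 0 as required.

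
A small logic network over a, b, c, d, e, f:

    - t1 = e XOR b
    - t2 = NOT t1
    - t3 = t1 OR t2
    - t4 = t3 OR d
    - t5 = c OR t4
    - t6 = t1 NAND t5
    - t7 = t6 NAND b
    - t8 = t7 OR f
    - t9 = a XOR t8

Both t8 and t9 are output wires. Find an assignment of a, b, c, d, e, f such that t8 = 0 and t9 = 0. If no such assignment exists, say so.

a=0 b=1 c=1 d=0 e=1 f=0

Check with a=0 b=1 c=1 d=0 e=1 f=0:
t1 = e XOR b = 1 XOR 1 = 0
t2 = NOT t1 = NOT 0 = 1
t3 = t1 OR t2 = 0 OR 1 = 1
t4 = t3 OR d = 1 OR 0 = 1
t5 = c OR t4 = 1 OR 1 = 1
t6 = t1 NAND t5 = 0 NAND 1 = 1
t7 = t6 NAND b = 1 NAND 1 = 0
t8 = t7 OR f = 0 OR 0 = 0
t9 = a XOR t8 = 0 XOR 0 = 0
So t8 = 0 and t9 = 0.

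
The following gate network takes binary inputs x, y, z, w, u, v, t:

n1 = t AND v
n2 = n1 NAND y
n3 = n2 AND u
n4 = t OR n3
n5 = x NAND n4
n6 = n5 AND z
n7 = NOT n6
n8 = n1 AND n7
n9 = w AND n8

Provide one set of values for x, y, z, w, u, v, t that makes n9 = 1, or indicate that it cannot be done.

n9 = w AND n8 must be 1, so both w = 1 and n8 = 1.
n8 = n1 AND n7 must be 1, so both n1 = 1 and n7 = 1.
Check with x=0, y=1, z=0, w=1, u=0, v=1, t=1:
n1 = t AND v = 1 AND 1 = 1
n2 = n1 NAND y = 1 NAND 1 = 0
n3 = n2 AND u = 0 AND 0 = 0
n4 = t OR n3 = 1 OR 0 = 1
n5 = x NAND n4 = 0 NAND 1 = 1
n6 = n5 AND z = 1 AND 0 = 0
n7 = NOT n6 = NOT 0 = 1
n8 = n1 AND n7 = 1 AND 1 = 1
n9 = w AND n8 = 1 AND 1 = 1
So n9 = 1 as required.

x=0, y=1, z=0, w=1, u=0, v=1, t=1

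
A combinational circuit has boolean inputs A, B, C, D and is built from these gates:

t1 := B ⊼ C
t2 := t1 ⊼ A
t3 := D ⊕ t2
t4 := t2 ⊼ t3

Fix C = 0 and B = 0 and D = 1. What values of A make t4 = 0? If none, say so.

With C = 0 and B = 0 and D = 1 fixed, none of the 2 settings of A give t4 = 0.
For example, with A=0:
t1 = B ⊼ C = 0 ⊼ 0 = 1
t2 = t1 ⊼ A = 1 ⊼ 0 = 1
t3 = D ⊕ t2 = 1 ⊕ 1 = 0
t4 = t2 ⊼ t3 = 1 ⊼ 0 = 1
giving t4 = 1 ≠ 0.

no solution exists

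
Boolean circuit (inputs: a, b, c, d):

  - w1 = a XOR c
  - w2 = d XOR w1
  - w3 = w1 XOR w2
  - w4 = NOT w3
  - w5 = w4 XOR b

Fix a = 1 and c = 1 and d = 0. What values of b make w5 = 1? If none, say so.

w5 = w4 XOR b must be 1, so w4 and b differ.
Check with a = 1 and c = 1 and d = 0 and b=0:
w1 = a XOR c = 1 XOR 1 = 0
w2 = d XOR w1 = 0 XOR 0 = 0
w3 = w1 XOR w2 = 0 XOR 0 = 0
w4 = NOT w3 = NOT 0 = 1
w5 = w4 XOR b = 1 XOR 0 = 1
So w5 = 1.

b=0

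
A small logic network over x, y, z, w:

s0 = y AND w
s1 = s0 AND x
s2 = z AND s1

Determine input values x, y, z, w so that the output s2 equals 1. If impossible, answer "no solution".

x=1, y=1, z=1, w=1

s2 = z AND s1 must be 1, so both z = 1 and s1 = 1.
s1 = s0 AND x must be 1, so both s0 = 1 and x = 1.
Check with x=1, y=1, z=1, w=1:
s0 = y AND w = 1 AND 1 = 1
s1 = s0 AND x = 1 AND 1 = 1
s2 = z AND s1 = 1 AND 1 = 1
So s2 = 1 as required.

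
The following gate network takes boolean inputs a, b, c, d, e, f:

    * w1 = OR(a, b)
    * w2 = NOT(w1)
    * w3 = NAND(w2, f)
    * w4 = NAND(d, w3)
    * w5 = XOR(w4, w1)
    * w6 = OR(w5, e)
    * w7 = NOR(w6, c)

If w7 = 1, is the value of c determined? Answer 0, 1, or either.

w7 = NOR(w6, c) must be 1, so both w6 = 0 and c = 0.
w6 = OR(w5, e) must be 0, so both w5 = 0 and e = 0.
Every assignment with w7 = 1 has c = 0; there are 7 such assignment(s).

0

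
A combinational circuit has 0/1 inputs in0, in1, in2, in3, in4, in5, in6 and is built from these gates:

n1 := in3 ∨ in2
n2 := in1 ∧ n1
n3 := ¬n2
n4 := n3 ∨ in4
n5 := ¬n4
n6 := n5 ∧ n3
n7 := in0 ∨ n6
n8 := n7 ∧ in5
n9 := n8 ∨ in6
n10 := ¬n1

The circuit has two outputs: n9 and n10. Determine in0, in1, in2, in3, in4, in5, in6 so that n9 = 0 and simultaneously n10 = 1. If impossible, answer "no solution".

Check with in0=0, in1=1, in2=0, in3=0, in4=1, in5=0, in6=0:
n1 = in3 ∨ in2 = 0 ∨ 0 = 0
n2 = in1 ∧ n1 = 1 ∧ 0 = 0
n3 = ¬n2 = ¬0 = 1
n4 = n3 ∨ in4 = 1 ∨ 1 = 1
n5 = ¬n4 = ¬1 = 0
n6 = n5 ∧ n3 = 0 ∧ 1 = 0
n7 = in0 ∨ n6 = 0 ∨ 0 = 0
n8 = n7 ∧ in5 = 0 ∧ 0 = 0
n9 = n8 ∨ in6 = 0 ∨ 0 = 0
n10 = ¬n1 = ¬0 = 1
So n9 = 0 and n10 = 1.

in0=0, in1=1, in2=0, in3=0, in4=1, in5=0, in6=0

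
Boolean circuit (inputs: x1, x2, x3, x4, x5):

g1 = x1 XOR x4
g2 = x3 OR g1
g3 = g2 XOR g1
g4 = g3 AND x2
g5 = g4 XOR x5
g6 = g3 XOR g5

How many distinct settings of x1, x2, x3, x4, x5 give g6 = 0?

g6 = g3 XOR g5 must be 0, so g3 and g5 are equal.
Enumerating the 32 input combinations, 16 give g6 = 0 and 16 give g6 = 1.

16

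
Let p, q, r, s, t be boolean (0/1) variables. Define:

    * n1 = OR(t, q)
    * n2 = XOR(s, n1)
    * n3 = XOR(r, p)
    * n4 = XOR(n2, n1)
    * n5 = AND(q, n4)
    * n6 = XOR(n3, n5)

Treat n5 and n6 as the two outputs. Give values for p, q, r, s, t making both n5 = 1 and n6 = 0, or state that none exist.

p=1, q=1, r=0, s=1, t=1

Check with p=1, q=1, r=0, s=1, t=1:
n1 = OR(t, q) = OR(1, 1) = 1
n2 = XOR(s, n1) = XOR(1, 1) = 0
n3 = XOR(r, p) = XOR(0, 1) = 1
n4 = XOR(n2, n1) = XOR(0, 1) = 1
n5 = AND(q, n4) = AND(1, 1) = 1
n6 = XOR(n3, n5) = XOR(1, 1) = 0
So n5 = 1 and n6 = 0.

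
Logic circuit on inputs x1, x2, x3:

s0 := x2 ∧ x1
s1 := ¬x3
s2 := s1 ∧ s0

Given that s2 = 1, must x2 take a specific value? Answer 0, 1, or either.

s2 = s1 ∧ s0 must be 1, so both s1 = 1 and s0 = 1.
Every assignment with s2 = 1 has x2 = 1; there are 1 such assignment(s).
  x1=1, x2=1, x3=0

1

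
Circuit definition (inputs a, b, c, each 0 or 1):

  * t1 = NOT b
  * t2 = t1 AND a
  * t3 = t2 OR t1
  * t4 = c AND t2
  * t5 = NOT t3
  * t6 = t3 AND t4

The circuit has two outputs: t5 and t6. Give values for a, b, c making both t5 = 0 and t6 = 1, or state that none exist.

Check with a=1 b=0 c=1:
t1 = NOT b = NOT 0 = 1
t2 = t1 AND a = 1 AND 1 = 1
t3 = t2 OR t1 = 1 OR 1 = 1
t4 = c AND t2 = 1 AND 1 = 1
t5 = NOT t3 = NOT 1 = 0
t6 = t3 AND t4 = 1 AND 1 = 1
So t5 = 0 and t6 = 1.

a=1 b=0 c=1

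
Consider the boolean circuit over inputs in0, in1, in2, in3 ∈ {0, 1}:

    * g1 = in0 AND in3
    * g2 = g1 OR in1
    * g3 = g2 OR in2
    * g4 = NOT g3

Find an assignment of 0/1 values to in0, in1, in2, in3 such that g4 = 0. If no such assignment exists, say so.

in0=1, in1=0, in2=0, in3=1

Check with in0=1, in1=0, in2=0, in3=1:
g1 = in0 AND in3 = 1 AND 1 = 1
g2 = g1 OR in1 = 1 OR 0 = 1
g3 = g2 OR in2 = 1 OR 0 = 1
g4 = NOT g3 = NOT 1 = 0
So g4 = 0 as required.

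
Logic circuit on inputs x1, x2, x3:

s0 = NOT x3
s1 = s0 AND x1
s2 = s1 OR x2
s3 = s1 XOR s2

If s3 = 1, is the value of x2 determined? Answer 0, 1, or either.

1

s3 = s1 XOR s2 must be 1, so s1 and s2 differ.
Every assignment with s3 = 1 has x2 = 1; there are 3 such assignment(s).
  x1=0, x2=1, x3=0
  x1=0, x2=1, x3=1
  x1=1, x2=1, x3=1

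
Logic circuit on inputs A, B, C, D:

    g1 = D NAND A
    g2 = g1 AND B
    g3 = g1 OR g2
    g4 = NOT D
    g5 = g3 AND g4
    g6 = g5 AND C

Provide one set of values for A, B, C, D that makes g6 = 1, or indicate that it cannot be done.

g6 = g5 AND C must be 1, so both g5 = 1 and C = 1.
g5 = g3 AND g4 must be 1, so both g3 = 1 and g4 = 1.
g3 = g1 OR g2 must be 1, so at least one of g1, g2 is 1.
Check with A=0, B=1, C=1, D=0:
g1 = D NAND A = 0 NAND 0 = 1
g2 = g1 AND B = 1 AND 1 = 1
g3 = g1 OR g2 = 1 OR 1 = 1
g4 = NOT D = NOT 0 = 1
g5 = g3 AND g4 = 1 AND 1 = 1
g6 = g5 AND C = 1 AND 1 = 1
So g6 = 1 as required.

A=0, B=1, C=1, D=0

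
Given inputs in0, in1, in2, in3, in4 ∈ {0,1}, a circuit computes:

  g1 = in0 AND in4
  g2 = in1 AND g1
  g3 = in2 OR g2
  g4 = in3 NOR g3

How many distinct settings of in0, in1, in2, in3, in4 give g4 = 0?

25

g4 = in3 NOR g3 must be 0, so at least one of in3, g3 is 1.
Enumerating the 32 input combinations, 25 give g4 = 0 and 7 give g4 = 1.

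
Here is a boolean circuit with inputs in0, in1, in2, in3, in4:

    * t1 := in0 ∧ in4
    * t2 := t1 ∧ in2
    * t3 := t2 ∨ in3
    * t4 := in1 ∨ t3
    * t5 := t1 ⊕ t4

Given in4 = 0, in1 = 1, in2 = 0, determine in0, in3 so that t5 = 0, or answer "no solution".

no solution exists

With in4 = 0, in1 = 1, in2 = 0 fixed, none of the 4 settings of in0, in3 give t5 = 0.
For example, with in0=1, in3=0:
t1 = in0 ∧ in4 = 1 ∧ 0 = 0
t2 = t1 ∧ in2 = 0 ∧ 0 = 0
t3 = t2 ∨ in3 = 0 ∨ 0 = 0
t4 = in1 ∨ t3 = 1 ∨ 0 = 1
t5 = t1 ⊕ t4 = 0 ⊕ 1 = 1
giving t5 = 1 ≠ 0.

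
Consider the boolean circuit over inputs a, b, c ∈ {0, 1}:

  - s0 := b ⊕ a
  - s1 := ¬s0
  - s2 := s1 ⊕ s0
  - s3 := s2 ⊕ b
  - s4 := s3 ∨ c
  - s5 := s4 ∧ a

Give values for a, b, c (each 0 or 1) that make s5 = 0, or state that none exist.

a=0, b=1, c=1

s5 = s4 ∧ a must be 0, so at least one of s4, a is 0.
Check with a=0, b=1, c=1:
s0 = b ⊕ a = 1 ⊕ 0 = 1
s1 = ¬s0 = ¬1 = 0
s2 = s1 ⊕ s0 = 0 ⊕ 1 = 1
s3 = s2 ⊕ b = 1 ⊕ 1 = 0
s4 = s3 ∨ c = 0 ∨ 1 = 1
s5 = s4 ∧ a = 1 ∧ 0 = 0
So s5 = 0 as required.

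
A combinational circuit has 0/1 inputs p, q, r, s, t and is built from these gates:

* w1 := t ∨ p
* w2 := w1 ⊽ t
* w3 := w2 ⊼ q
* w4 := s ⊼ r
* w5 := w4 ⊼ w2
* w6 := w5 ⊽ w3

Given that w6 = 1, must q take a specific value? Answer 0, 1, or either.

1

w6 = w5 ⊽ w3 must be 1, so both w5 = 0 and w3 = 0.
w5 = w4 ⊼ w2 must be 0, so both w4 = 1 and w2 = 1.
Every assignment with w6 = 1 has q = 1; there are 3 such assignment(s).
  p=0, q=1, r=0, s=0, t=0
  p=0, q=1, r=0, s=1, t=0
  p=0, q=1, r=1, s=0, t=0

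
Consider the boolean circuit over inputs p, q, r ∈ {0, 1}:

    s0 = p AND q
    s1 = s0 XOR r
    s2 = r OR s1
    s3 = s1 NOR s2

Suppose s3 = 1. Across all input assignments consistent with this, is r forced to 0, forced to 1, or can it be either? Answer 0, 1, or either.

0

s3 = s1 NOR s2 must be 1, so both s1 = 0 and s2 = 0.
Every assignment with s3 = 1 has r = 0; there are 3 such assignment(s).
  p=0, q=0, r=0
  p=0, q=1, r=0
  p=1, q=0, r=0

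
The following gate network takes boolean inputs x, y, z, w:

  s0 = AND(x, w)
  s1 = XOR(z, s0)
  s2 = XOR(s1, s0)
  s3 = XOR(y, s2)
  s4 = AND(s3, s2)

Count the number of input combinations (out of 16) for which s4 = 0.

s4 = AND(s3, s2) must be 0, so at least one of s3, s2 is 0.
Enumerating the 16 input combinations, 12 give s4 = 0 and 4 give s4 = 1.

12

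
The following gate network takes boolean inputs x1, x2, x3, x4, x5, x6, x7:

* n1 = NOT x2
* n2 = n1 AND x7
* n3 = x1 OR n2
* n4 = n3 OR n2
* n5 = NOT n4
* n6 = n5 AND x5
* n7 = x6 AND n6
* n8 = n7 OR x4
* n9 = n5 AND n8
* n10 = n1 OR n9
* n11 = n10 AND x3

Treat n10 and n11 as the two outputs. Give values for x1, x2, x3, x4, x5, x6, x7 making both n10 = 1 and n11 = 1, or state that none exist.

x1=0, x2=0, x3=1, x4=0, x5=0, x6=0, x7=0

Check with x1=0, x2=0, x3=1, x4=0, x5=0, x6=0, x7=0:
n1 = NOT x2 = NOT 0 = 1
n2 = n1 AND x7 = 1 AND 0 = 0
n3 = x1 OR n2 = 0 OR 0 = 0
n4 = n3 OR n2 = 0 OR 0 = 0
n5 = NOT n4 = NOT 0 = 1
n6 = n5 AND x5 = 1 AND 0 = 0
n7 = x6 AND n6 = 0 AND 0 = 0
n8 = n7 OR x4 = 0 OR 0 = 0
n9 = n5 AND n8 = 1 AND 0 = 0
n10 = n1 OR n9 = 1 OR 0 = 1
n11 = n10 AND x3 = 1 AND 1 = 1
So n10 = 1 and n11 = 1.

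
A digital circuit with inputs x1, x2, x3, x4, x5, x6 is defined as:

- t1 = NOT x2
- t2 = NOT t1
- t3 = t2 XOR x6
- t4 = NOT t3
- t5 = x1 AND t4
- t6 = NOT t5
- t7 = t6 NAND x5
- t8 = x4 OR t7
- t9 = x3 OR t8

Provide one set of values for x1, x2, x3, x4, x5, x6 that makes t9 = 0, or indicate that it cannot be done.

Check with x1=0, x2=1, x3=0, x4=0, x5=1, x6=1:
t1 = NOT x2 = NOT 1 = 0
t2 = NOT t1 = NOT 0 = 1
t3 = t2 XOR x6 = 1 XOR 1 = 0
t4 = NOT t3 = NOT 0 = 1
t5 = x1 AND t4 = 0 AND 1 = 0
t6 = NOT t5 = NOT 0 = 1
t7 = t6 NAND x5 = 1 NAND 1 = 0
t8 = x4 OR t7 = 0 OR 0 = 0
t9 = x3 OR t8 = 0 OR 0 = 0
So t9 = 0 as required.

x1=0, x2=1, x3=0, x4=0, x5=1, x6=1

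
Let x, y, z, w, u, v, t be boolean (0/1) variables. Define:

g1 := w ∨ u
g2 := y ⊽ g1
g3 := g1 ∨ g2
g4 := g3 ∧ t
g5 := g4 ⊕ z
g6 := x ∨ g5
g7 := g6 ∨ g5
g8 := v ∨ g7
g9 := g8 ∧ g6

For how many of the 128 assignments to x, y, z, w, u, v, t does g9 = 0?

32

g9 = g8 ∧ g6 must be 0, so at least one of g8, g6 is 0.
Enumerating the 128 input combinations, 32 give g9 = 0 and 96 give g9 = 1.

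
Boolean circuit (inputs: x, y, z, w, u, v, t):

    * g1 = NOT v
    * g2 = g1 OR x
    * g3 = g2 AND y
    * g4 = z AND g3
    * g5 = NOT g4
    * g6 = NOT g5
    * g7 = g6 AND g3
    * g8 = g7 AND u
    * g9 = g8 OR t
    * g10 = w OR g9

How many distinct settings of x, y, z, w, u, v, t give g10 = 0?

29

g10 = w OR g9 must be 0, so both w = 0 and g9 = 0.
g9 = g8 OR t must be 0, so both g8 = 0 and t = 0.
Enumerating the 128 input combinations, 29 give g10 = 0 and 99 give g10 = 1.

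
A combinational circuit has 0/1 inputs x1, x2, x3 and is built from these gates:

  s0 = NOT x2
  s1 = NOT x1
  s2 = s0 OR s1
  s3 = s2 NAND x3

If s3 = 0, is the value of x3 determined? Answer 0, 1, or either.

s3 = s2 NAND x3 must be 0, so both s2 = 1 and x3 = 1.
Every assignment with s3 = 0 has x3 = 1; there are 3 such assignment(s).
  x1=0, x2=0, x3=1
  x1=0, x2=1, x3=1
  x1=1, x2=0, x3=1

1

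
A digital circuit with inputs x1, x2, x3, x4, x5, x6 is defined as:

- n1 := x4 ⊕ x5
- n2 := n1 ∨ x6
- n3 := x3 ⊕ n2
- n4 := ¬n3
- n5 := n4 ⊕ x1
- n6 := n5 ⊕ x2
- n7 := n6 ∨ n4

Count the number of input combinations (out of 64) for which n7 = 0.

n7 = n6 ∨ n4 must be 0, so both n6 = 0 and n4 = 0.
n6 = n5 ⊕ x2 must be 0, so n5 and x2 are equal.
Enumerating the 64 input combinations, 16 give n7 = 0 and 48 give n7 = 1.

16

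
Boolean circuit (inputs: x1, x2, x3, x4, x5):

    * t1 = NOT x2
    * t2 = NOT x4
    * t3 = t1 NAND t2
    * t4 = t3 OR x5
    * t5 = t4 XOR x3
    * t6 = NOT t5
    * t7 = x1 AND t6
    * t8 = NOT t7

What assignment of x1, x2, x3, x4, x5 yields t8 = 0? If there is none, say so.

Check with x1=1, x2=1, x3=1, x4=1, x5=0:
t1 = NOT x2 = NOT 1 = 0
t2 = NOT x4 = NOT 1 = 0
t3 = t1 NAND t2 = 0 NAND 0 = 1
t4 = t3 OR x5 = 1 OR 0 = 1
t5 = t4 XOR x3 = 1 XOR 1 = 0
t6 = NOT t5 = NOT 0 = 1
t7 = x1 AND t6 = 1 AND 1 = 1
t8 = NOT t7 = NOT 1 = 0
So t8 = 0 as required.

x1=1, x2=1, x3=1, x4=1, x5=0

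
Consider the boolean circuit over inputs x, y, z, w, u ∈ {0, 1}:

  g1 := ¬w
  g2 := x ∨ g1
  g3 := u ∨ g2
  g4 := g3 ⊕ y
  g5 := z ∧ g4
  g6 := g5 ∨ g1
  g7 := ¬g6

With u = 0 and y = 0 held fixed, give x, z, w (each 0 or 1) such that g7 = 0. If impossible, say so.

x=1, z=0, w=0

g7 = ¬g6 must be 0, so g6 = 1.
Check with u = 0 and y = 0 and x=1, z=0, w=0:
g1 = ¬w = ¬0 = 1
g2 = x ∨ g1 = 1 ∨ 1 = 1
g3 = u ∨ g2 = 0 ∨ 1 = 1
g4 = g3 ⊕ y = 1 ⊕ 0 = 1
g5 = z ∧ g4 = 0 ∧ 1 = 0
g6 = g5 ∨ g1 = 0 ∨ 1 = 1
g7 = ¬g6 = ¬1 = 0
So g7 = 0.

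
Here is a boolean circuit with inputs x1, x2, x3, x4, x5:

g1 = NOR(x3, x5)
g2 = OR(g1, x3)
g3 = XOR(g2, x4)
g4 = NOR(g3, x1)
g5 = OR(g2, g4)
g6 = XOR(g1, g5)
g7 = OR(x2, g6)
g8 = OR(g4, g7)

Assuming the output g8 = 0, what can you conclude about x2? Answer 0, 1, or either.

g8 = OR(g4, g7) must be 0, so both g4 = 0 and g7 = 0.
Every assignment with g8 = 0 has x2 = 0; there are 6 such assignment(s).

0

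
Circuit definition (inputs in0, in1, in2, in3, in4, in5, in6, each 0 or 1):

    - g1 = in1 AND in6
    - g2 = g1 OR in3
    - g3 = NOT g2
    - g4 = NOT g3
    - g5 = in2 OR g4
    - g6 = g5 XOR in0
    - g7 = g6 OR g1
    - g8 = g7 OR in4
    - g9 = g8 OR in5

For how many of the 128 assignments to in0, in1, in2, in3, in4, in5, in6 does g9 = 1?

116

g9 = g8 OR in5 must be 1, so at least one of g8, in5 is 1.
Enumerating the 128 input combinations, 116 give g9 = 1 and 12 give g9 = 0.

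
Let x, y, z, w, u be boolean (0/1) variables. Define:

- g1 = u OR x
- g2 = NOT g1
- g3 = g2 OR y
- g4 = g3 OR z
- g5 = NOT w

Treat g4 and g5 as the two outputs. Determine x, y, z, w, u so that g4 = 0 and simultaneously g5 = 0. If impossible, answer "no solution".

x=0 y=0 z=0 w=1 u=1

Check with x=0 y=0 z=0 w=1 u=1:
g1 = u OR x = 1 OR 0 = 1
g2 = NOT g1 = NOT 1 = 0
g3 = g2 OR y = 0 OR 0 = 0
g4 = g3 OR z = 0 OR 0 = 0
g5 = NOT w = NOT 1 = 0
So g4 = 0 and g5 = 0.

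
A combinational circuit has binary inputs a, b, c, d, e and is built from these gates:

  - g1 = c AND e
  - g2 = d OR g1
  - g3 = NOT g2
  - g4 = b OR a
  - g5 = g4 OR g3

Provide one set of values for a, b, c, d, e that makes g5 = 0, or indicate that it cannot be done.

g5 = g4 OR g3 must be 0, so both g4 = 0 and g3 = 0.
g4 = b OR a must be 0, so both b = 0 and a = 0.
g3 = NOT g2 must be 0, so g2 = 1.
Check with a=0, b=0, c=0, d=1, e=1:
g1 = c AND e = 0 AND 1 = 0
g2 = d OR g1 = 1 OR 0 = 1
g3 = NOT g2 = NOT 1 = 0
g4 = b OR a = 0 OR 0 = 0
g5 = g4 OR g3 = 0 OR 0 = 0
So g5 = 0 as required.

a=0, b=0, c=0, d=1, e=1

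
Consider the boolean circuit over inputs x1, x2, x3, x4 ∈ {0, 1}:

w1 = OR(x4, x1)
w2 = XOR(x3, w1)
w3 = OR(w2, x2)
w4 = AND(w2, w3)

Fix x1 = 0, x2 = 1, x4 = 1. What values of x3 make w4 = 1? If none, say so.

w4 = AND(w2, w3) must be 1, so both w2 = 1 and w3 = 1.
w2 = XOR(x3, w1) must be 1, so x3 and w1 differ.
Check with x1 = 0, x2 = 1, x4 = 1 and x3=0:
w1 = OR(x4, x1) = OR(1, 0) = 1
w2 = XOR(x3, w1) = XOR(0, 1) = 1
w3 = OR(w2, x2) = OR(1, 1) = 1
w4 = AND(w2, w3) = AND(1, 1) = 1
So w4 = 1.

x3=0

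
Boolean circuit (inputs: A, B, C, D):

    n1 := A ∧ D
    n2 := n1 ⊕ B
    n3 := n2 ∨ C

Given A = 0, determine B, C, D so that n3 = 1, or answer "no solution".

B=1, C=1, D=1

Check with A = 0 and B=1, C=1, D=1:
n1 = A ∧ D = 0 ∧ 1 = 0
n2 = n1 ⊕ B = 0 ⊕ 1 = 1
n3 = n2 ∨ C = 1 ∨ 1 = 1
So n3 = 1.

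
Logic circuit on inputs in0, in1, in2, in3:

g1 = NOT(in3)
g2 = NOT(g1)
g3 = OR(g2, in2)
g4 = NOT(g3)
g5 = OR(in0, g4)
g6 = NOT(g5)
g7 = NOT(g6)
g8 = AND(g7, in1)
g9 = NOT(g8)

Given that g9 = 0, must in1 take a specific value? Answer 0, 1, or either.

g9 = NOT(g8) must be 0, so g8 = 1.
g8 = AND(g7, in1) must be 1, so both g7 = 1 and in1 = 1.
Every assignment with g9 = 0 has in1 = 1; there are 5 such assignment(s).

1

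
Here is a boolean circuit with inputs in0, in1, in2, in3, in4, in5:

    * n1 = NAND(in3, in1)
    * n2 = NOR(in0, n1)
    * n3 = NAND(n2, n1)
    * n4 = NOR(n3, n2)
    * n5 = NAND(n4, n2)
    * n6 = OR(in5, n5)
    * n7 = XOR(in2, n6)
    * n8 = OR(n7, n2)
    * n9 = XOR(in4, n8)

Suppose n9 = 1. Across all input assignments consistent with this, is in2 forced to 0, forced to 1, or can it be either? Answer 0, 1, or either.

Both values of in2 occur among assignments with n9 = 1:
  in2=0: in0=0, in1=0, in2=0, in3=0, in4=0, in5=0
  in2=1: in0=0, in1=0, in2=1, in3=0, in4=1, in5=0

either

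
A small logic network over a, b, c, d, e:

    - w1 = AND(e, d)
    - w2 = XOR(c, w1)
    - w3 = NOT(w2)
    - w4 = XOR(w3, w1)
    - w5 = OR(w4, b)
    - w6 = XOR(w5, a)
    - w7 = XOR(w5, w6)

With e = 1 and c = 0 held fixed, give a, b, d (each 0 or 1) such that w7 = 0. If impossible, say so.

a=0, b=0, d=0

w7 = XOR(w5, w6) must be 0, so w5 and w6 are equal.
Check with e = 1 and c = 0 and a=0, b=0, d=0:
w1 = AND(e, d) = AND(1, 0) = 0
w2 = XOR(c, w1) = XOR(0, 0) = 0
w3 = NOT(w2) = NOT 0 = 1
w4 = XOR(w3, w1) = XOR(1, 0) = 1
w5 = OR(w4, b) = OR(1, 0) = 1
w6 = XOR(w5, a) = XOR(1, 0) = 1
w7 = XOR(w5, w6) = XOR(1, 1) = 0
So w7 = 0.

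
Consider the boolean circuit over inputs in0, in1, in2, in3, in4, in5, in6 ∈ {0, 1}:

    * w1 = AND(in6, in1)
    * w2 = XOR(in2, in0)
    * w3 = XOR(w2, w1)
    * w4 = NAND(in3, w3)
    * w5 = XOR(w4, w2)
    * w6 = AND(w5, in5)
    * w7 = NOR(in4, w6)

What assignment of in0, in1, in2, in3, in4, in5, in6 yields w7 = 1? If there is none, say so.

w7 = NOR(in4, w6) must be 1, so both in4 = 0 and w6 = 0.
w6 = AND(w5, in5) must be 0, so at least one of w5, in5 is 0.
Check with in0=0, in1=1, in2=1, in3=0, in4=0, in5=1, in6=0:
w1 = AND(in6, in1) = AND(0, 1) = 0
w2 = XOR(in2, in0) = XOR(1, 0) = 1
w3 = XOR(w2, w1) = XOR(1, 0) = 1
w4 = NAND(in3, w3) = NAND(0, 1) = 1
w5 = XOR(w4, w2) = XOR(1, 1) = 0
w6 = AND(w5, in5) = AND(0, 1) = 0
w7 = NOR(in4, w6) = NOR(0, 0) = 1
So w7 = 1 as required.

in0=0, in1=1, in2=1, in3=0, in4=0, in5=1, in6=0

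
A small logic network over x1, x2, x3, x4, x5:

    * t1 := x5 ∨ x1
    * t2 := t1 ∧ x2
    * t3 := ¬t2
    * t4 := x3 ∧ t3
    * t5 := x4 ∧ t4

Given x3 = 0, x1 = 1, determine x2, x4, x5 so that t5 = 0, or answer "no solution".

Check with x3 = 0, x1 = 1 and x2=0, x4=0, x5=0:
t1 = x5 ∨ x1 = 0 ∨ 1 = 1
t2 = t1 ∧ x2 = 1 ∧ 0 = 0
t3 = ¬t2 = ¬0 = 1
t4 = x3 ∧ t3 = 0 ∧ 1 = 0
t5 = x4 ∧ t4 = 0 ∧ 0 = 0
So t5 = 0.

x2=0, x4=0, x5=0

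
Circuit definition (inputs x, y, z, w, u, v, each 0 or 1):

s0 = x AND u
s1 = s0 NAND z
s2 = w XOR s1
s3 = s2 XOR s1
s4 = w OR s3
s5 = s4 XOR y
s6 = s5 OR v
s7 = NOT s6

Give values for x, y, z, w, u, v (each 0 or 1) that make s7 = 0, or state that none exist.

Check with x=0 y=1 z=1 w=0 u=0 v=1:
s0 = x AND u = 0 AND 0 = 0
s1 = s0 NAND z = 0 NAND 1 = 1
s2 = w XOR s1 = 0 XOR 1 = 1
s3 = s2 XOR s1 = 1 XOR 1 = 0
s4 = w OR s3 = 0 OR 0 = 0
s5 = s4 XOR y = 0 XOR 1 = 1
s6 = s5 OR v = 1 OR 1 = 1
s7 = NOT s6 = NOT 1 = 0
So s7 = 0 as required.

x=0 y=1 z=1 w=0 u=0 v=1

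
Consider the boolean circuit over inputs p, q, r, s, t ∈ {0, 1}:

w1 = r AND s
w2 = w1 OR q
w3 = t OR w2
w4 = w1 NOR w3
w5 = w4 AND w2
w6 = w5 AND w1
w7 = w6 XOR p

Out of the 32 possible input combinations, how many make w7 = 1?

16

w7 = w6 XOR p must be 1, so w6 and p differ.
Enumerating the 32 input combinations, 16 give w7 = 1 and 16 give w7 = 0.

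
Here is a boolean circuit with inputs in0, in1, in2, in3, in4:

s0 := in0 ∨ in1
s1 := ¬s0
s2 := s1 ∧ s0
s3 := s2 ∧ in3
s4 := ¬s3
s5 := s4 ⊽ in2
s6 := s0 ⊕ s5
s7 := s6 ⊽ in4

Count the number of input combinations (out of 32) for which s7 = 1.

s7 = s6 ⊽ in4 must be 1, so both s6 = 0 and in4 = 0.
s6 = s0 ⊕ s5 must be 0, so s0 and s5 are equal.
Enumerating the 32 input combinations, 4 give s7 = 1 and 28 give s7 = 0.

4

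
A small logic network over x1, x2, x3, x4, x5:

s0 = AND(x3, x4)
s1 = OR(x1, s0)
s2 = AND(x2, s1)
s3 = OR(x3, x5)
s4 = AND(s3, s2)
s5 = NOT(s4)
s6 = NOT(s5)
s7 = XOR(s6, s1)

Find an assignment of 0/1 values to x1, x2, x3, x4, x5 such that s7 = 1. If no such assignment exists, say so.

x1=1, x2=0, x3=1, x4=0, x5=1

s7 = XOR(s6, s1) must be 1, so s6 and s1 differ.
Check with x1=1, x2=0, x3=1, x4=0, x5=1:
s0 = AND(x3, x4) = AND(1, 0) = 0
s1 = OR(x1, s0) = OR(1, 0) = 1
s2 = AND(x2, s1) = AND(0, 1) = 0
s3 = OR(x3, x5) = OR(1, 1) = 1
s4 = AND(s3, s2) = AND(1, 0) = 0
s5 = NOT(s4) = NOT 0 = 1
s6 = NOT(s5) = NOT 1 = 0
s7 = XOR(s6, s1) = XOR(0, 1) = 1
So s7 = 1 as required.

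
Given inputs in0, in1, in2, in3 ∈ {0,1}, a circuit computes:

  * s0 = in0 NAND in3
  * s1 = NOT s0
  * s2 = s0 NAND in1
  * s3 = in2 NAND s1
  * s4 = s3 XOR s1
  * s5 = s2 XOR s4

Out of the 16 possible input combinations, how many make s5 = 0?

8

s5 = s2 XOR s4 must be 0, so s2 and s4 are equal.
Enumerating the 16 input combinations, 8 give s5 = 0 and 8 give s5 = 1.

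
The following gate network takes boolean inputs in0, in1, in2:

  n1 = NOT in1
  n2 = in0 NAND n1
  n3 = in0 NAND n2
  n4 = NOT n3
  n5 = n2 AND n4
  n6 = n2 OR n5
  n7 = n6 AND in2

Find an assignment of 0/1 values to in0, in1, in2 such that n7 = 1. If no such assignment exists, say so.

Check with in0=0, in1=0, in2=1:
n1 = NOT in1 = NOT 0 = 1
n2 = in0 NAND n1 = 0 NAND 1 = 1
n3 = in0 NAND n2 = 0 NAND 1 = 1
n4 = NOT n3 = NOT 1 = 0
n5 = n2 AND n4 = 1 AND 0 = 0
n6 = n2 OR n5 = 1 OR 0 = 1
n7 = n6 AND in2 = 1 AND 1 = 1
So n7 = 1 as required.

in0=0, in1=0, in2=1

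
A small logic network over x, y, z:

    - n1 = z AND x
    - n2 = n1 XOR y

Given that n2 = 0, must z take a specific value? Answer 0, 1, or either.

Both values of z occur among assignments with n2 = 0:
  z=0: x=0, y=0, z=0
  z=1: x=0, y=0, z=1

either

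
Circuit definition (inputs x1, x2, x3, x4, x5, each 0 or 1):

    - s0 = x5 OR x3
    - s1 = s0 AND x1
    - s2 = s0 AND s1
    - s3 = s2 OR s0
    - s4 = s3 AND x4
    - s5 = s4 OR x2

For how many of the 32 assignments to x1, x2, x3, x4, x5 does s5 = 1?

s5 = s4 OR x2 must be 1, so at least one of s4, x2 is 1.
Enumerating the 32 input combinations, 22 give s5 = 1 and 10 give s5 = 0.

22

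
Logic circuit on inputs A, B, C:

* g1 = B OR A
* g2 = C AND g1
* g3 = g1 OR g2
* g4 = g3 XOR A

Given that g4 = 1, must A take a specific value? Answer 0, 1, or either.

0

g4 = g3 XOR A must be 1, so g3 and A differ.
Every assignment with g4 = 1 has A = 0; there are 2 such assignment(s).
  A=0, B=1, C=0
  A=0, B=1, C=1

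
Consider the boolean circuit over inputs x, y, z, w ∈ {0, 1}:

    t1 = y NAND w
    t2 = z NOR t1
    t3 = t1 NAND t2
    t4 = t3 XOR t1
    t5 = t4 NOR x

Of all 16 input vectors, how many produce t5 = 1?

t5 = t4 NOR x must be 1, so both t4 = 0 and x = 0.
Satisfying assignments:
  x=0, y=0, z=0, w=0
  x=0, y=0, z=0, w=1
  x=0, y=0, z=1, w=0
  x=0, y=0, z=1, w=1
  x=0, y=1, z=0, w=0
  x=0, y=1, z=1, w=0

6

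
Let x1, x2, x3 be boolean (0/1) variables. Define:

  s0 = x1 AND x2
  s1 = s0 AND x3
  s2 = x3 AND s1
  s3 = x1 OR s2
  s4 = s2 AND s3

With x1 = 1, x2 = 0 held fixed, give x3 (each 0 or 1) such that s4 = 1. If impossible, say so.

With x1 = 1, x2 = 0 fixed, none of the 2 settings of x3 give s4 = 1.
For example, with x3=1:
s0 = x1 AND x2 = 1 AND 0 = 0
s1 = s0 AND x3 = 0 AND 1 = 0
s2 = x3 AND s1 = 1 AND 0 = 0
s3 = x1 OR s2 = 1 OR 0 = 1
s4 = s2 AND s3 = 0 AND 1 = 0
giving s4 = 0 ≠ 1.

no solution exists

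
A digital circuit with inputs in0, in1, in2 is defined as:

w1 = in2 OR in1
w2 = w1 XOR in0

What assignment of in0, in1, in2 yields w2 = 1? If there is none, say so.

w2 = w1 XOR in0 must be 1, so w1 and in0 differ.
Check with in0=1 in1=0 in2=0:
w1 = in2 OR in1 = 0 OR 0 = 0
w2 = w1 XOR in0 = 0 XOR 1 = 1
So w2 = 1 as required.

in0=1 in1=0 in2=0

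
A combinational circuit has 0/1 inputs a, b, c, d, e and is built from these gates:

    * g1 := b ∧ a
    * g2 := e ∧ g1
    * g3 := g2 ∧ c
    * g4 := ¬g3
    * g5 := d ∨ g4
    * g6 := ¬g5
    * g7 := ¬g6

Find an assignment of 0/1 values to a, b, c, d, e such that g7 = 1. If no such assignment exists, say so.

g7 = ¬g6 must be 1, so g6 = 0.
g6 = ¬g5 must be 0, so g5 = 1.
g5 = d ∨ g4 must be 1, so at least one of d, g4 is 1.
Check with a=1, b=0, c=0, d=1, e=0:
g1 = b ∧ a = 0 ∧ 1 = 0
g2 = e ∧ g1 = 0 ∧ 0 = 0
g3 = g2 ∧ c = 0 ∧ 0 = 0
g4 = ¬g3 = ¬0 = 1
g5 = d ∨ g4 = 1 ∨ 1 = 1
g6 = ¬g5 = ¬1 = 0
g7 = ¬g6 = ¬0 = 1
So g7 = 1 as required.

a=1, b=0, c=0, d=1, e=0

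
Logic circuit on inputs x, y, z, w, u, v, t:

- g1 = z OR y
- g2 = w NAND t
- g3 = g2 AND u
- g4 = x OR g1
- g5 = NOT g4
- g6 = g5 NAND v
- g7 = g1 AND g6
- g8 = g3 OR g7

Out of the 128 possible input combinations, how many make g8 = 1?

g8 = g3 OR g7 must be 1, so at least one of g3, g7 is 1.
Enumerating the 128 input combinations, 108 give g8 = 1 and 20 give g8 = 0.

108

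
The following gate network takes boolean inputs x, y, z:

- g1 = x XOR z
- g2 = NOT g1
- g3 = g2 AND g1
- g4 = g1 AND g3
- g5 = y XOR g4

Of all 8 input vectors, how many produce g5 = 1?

g5 = y XOR g4 must be 1, so y and g4 differ.
Satisfying assignments:
  x=0, y=1, z=0
  x=0, y=1, z=1
  x=1, y=1, z=0
  x=1, y=1, z=1

4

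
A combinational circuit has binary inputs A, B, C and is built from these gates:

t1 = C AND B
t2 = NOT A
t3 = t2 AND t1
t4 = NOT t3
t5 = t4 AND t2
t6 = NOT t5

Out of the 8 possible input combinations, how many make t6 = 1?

5

t6 = NOT t5 must be 1, so t5 = 0.
t5 = t4 AND t2 must be 0, so at least one of t4, t2 is 0.
Enumerating the 8 input combinations, 5 give t6 = 1 and 3 give t6 = 0.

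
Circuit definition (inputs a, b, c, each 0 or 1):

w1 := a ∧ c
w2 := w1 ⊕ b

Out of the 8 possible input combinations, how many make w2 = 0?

w2 = w1 ⊕ b must be 0, so w1 and b are equal.
Satisfying assignments:
  a=0, b=0, c=0
  a=0, b=0, c=1
  a=1, b=0, c=0
  a=1, b=1, c=1

4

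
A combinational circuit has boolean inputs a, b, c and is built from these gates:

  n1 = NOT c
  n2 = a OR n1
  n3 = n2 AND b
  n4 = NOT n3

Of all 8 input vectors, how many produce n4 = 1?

5

n4 = NOT n3 must be 1, so n3 = 0.
n3 = n2 AND b must be 0, so at least one of n2, b is 0.
Enumerating the 8 input combinations, 5 give n4 = 1 and 3 give n4 = 0.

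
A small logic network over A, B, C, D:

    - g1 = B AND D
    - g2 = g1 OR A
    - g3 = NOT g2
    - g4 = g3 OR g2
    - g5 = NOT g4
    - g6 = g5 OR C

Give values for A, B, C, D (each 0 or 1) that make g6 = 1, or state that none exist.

g6 = g5 OR C must be 1, so at least one of g5, C is 1.
Check with A=1, B=0, C=1, D=0:
g1 = B AND D = 0 AND 0 = 0
g2 = g1 OR A = 0 OR 1 = 1
g3 = NOT g2 = NOT 1 = 0
g4 = g3 OR g2 = 0 OR 1 = 1
g5 = NOT g4 = NOT 1 = 0
g6 = g5 OR C = 0 OR 1 = 1
So g6 = 1 as required.

A=1, B=0, C=1, D=0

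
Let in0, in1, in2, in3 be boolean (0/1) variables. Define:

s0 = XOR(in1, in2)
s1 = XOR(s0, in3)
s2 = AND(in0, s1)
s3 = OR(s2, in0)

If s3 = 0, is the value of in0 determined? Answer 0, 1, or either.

s3 = OR(s2, in0) must be 0, so both s2 = 0 and in0 = 0.
Every assignment with s3 = 0 has in0 = 0; there are 8 such assignment(s).

0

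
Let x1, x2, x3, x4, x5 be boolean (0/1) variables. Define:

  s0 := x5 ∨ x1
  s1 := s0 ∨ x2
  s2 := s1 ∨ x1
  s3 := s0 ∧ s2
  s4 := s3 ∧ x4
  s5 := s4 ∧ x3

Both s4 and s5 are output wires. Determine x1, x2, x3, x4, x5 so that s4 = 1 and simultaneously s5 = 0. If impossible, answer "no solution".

Check with x1=0, x2=0, x3=0, x4=1, x5=1:
s0 = x5 ∨ x1 = 1 ∨ 0 = 1
s1 = s0 ∨ x2 = 1 ∨ 0 = 1
s2 = s1 ∨ x1 = 1 ∨ 0 = 1
s3 = s0 ∧ s2 = 1 ∧ 1 = 1
s4 = s3 ∧ x4 = 1 ∧ 1 = 1
s5 = s4 ∧ x3 = 1 ∧ 0 = 0
So s4 = 1 and s5 = 0.

x1=0, x2=0, x3=0, x4=1, x5=1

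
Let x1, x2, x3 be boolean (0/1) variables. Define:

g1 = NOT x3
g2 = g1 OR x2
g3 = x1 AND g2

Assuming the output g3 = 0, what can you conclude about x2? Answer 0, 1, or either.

either

Both values of x2 occur among assignments with g3 = 0:
  x2=0: x1=0, x2=0, x3=0
  x2=1: x1=0, x2=1, x3=0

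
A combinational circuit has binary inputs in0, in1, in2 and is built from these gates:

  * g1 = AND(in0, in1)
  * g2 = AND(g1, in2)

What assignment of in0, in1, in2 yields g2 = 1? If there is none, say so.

Check with in0=1, in1=1, in2=1:
g1 = AND(in0, in1) = AND(1, 1) = 1
g2 = AND(g1, in2) = AND(1, 1) = 1
So g2 = 1 as required.

in0=1, in1=1, in2=1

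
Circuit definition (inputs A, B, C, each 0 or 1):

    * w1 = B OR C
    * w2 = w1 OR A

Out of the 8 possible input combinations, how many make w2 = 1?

7

w2 = w1 OR A must be 1, so at least one of w1, A is 1.
Enumerating the 8 input combinations, 7 give w2 = 1 and 1 give w2 = 0.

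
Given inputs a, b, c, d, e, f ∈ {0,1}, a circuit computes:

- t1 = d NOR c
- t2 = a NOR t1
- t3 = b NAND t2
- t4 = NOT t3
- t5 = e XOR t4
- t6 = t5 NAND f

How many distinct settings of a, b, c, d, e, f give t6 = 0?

t6 = t5 NAND f must be 0, so both t5 = 1 and f = 1.
Enumerating the 64 input combinations, 16 give t6 = 0 and 48 give t6 = 1.

16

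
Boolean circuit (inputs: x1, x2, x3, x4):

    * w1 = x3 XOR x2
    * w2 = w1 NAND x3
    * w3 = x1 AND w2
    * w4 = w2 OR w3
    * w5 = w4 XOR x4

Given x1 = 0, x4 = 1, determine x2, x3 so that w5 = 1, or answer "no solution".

x2=0, x3=1

Check with x1 = 0, x4 = 1 and x2=0, x3=1:
w1 = x3 XOR x2 = 1 XOR 0 = 1
w2 = w1 NAND x3 = 1 NAND 1 = 0
w3 = x1 AND w2 = 0 AND 0 = 0
w4 = w2 OR w3 = 0 OR 0 = 0
w5 = w4 XOR x4 = 0 XOR 1 = 1
So w5 = 1.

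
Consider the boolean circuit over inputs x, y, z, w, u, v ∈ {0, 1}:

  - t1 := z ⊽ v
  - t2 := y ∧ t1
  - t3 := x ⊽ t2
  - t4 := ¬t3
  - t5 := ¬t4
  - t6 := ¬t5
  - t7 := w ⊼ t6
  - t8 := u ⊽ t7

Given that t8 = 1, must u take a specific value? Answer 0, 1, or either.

0

t8 = u ⊽ t7 must be 1, so both u = 0 and t7 = 0.
Every assignment with t8 = 1 has u = 0; there are 9 such assignment(s).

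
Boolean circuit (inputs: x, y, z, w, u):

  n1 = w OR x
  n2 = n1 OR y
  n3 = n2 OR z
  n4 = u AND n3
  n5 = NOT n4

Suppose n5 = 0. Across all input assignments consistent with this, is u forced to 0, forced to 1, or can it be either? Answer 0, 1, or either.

n5 = NOT n4 must be 0, so n4 = 1.
Every assignment with n5 = 0 has u = 1; there are 15 such assignment(s).

1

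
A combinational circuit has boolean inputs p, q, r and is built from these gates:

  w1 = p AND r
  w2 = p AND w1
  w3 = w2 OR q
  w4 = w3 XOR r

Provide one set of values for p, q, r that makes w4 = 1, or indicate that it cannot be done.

w4 = w3 XOR r must be 1, so w3 and r differ.
Check with p=0, q=0, r=1:
w1 = p AND r = 0 AND 1 = 0
w2 = p AND w1 = 0 AND 0 = 0
w3 = w2 OR q = 0 OR 0 = 0
w4 = w3 XOR r = 0 XOR 1 = 1
So w4 = 1 as required.

p=0, q=0, r=1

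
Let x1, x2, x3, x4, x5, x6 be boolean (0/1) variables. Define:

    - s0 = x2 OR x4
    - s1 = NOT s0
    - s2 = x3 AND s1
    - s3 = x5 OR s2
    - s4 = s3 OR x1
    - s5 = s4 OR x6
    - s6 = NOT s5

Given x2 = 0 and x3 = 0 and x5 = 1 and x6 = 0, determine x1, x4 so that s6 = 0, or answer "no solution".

s6 = NOT s5 must be 0, so s5 = 1.
Check with x2 = 0 and x3 = 0 and x5 = 1 and x6 = 0 and x1=1, x4=1:
s0 = x2 OR x4 = 0 OR 1 = 1
s1 = NOT s0 = NOT 1 = 0
s2 = x3 AND s1 = 0 AND 0 = 0
s3 = x5 OR s2 = 1 OR 0 = 1
s4 = s3 OR x1 = 1 OR 1 = 1
s5 = s4 OR x6 = 1 OR 0 = 1
s6 = NOT s5 = NOT 1 = 0
So s6 = 0.

x1=1, x4=1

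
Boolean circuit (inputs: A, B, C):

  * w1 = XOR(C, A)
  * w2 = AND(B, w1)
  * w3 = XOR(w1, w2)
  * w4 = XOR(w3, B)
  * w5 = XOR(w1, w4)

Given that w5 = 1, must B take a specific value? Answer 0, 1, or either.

w5 = XOR(w1, w4) must be 1, so w1 and w4 differ.
Every assignment with w5 = 1 has B = 1; there are 2 such assignment(s).
  A=0, B=1, C=0
  A=1, B=1, C=1

1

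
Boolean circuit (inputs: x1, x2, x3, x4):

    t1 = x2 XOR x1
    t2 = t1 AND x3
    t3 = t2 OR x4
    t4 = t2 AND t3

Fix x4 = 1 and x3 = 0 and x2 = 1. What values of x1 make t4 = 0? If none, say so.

x1=0

t4 = t2 AND t3 must be 0, so at least one of t2, t3 is 0.
Check with x4 = 1 and x3 = 0 and x2 = 1 and x1=0:
t1 = x2 XOR x1 = 1 XOR 0 = 1
t2 = t1 AND x3 = 1 AND 0 = 0
t3 = t2 OR x4 = 0 OR 1 = 1
t4 = t2 AND t3 = 0 AND 1 = 0
So t4 = 0.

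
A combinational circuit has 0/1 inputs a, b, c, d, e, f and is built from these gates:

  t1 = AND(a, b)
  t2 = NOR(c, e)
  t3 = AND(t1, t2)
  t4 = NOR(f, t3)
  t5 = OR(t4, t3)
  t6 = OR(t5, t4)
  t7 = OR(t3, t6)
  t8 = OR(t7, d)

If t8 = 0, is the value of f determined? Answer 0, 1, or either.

t8 = OR(t7, d) must be 0, so both t7 = 0 and d = 0.
Every assignment with t8 = 0 has f = 1; there are 15 such assignment(s).

1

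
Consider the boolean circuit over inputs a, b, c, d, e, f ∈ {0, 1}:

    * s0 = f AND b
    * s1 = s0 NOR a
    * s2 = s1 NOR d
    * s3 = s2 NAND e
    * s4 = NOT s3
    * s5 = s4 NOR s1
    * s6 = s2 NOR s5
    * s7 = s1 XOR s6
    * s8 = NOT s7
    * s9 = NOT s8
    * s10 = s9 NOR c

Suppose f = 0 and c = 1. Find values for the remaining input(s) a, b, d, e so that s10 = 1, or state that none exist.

With f = 0 and c = 1 fixed, none of the 16 settings of a, b, d, e give s10 = 1.
For example, with a=0, b=0, d=1, e=0:
s0 = f AND b = 0 AND 0 = 0
s1 = s0 NOR a = 0 NOR 0 = 1
s2 = s1 NOR d = 1 NOR 1 = 0
s3 = s2 NAND e = 0 NAND 0 = 1
s4 = NOT s3 = NOT 1 = 0
s5 = s4 NOR s1 = 0 NOR 1 = 0
s6 = s2 NOR s5 = 0 NOR 0 = 1
s7 = s1 XOR s6 = 1 XOR 1 = 0
s8 = NOT s7 = NOT 0 = 1
s9 = NOT s8 = NOT 1 = 0
s10 = s9 NOR c = 0 NOR 1 = 0
giving s10 = 0 ≠ 1.

no solution exists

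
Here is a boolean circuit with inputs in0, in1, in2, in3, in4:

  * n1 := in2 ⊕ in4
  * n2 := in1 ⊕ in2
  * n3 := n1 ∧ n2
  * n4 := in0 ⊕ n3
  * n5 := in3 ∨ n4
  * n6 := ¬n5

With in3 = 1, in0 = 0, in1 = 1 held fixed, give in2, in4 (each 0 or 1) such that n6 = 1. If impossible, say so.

no solution exists

With in3 = 1, in0 = 0, in1 = 1 fixed, none of the 4 settings of in2, in4 give n6 = 1.
For example, with in2=1, in4=0:
n1 = in2 ⊕ in4 = 1 ⊕ 0 = 1
n2 = in1 ⊕ in2 = 1 ⊕ 1 = 0
n3 = n1 ∧ n2 = 1 ∧ 0 = 0
n4 = in0 ⊕ n3 = 0 ⊕ 0 = 0
n5 = in3 ∨ n4 = 1 ∨ 0 = 1
n6 = ¬n5 = ¬1 = 0
giving n6 = 0 ≠ 1.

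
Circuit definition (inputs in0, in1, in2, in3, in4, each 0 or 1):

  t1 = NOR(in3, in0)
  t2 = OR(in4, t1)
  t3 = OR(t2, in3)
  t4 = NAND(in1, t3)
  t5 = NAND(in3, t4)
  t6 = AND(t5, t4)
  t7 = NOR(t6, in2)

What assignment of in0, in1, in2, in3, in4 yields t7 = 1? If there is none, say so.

in0=0, in1=0, in2=0, in3=1, in4=1

t7 = NOR(t6, in2) must be 1, so both t6 = 0 and in2 = 0.
Check with in0=0, in1=0, in2=0, in3=1, in4=1:
t1 = NOR(in3, in0) = NOR(1, 0) = 0
t2 = OR(in4, t1) = OR(1, 0) = 1
t3 = OR(t2, in3) = OR(1, 1) = 1
t4 = NAND(in1, t3) = NAND(0, 1) = 1
t5 = NAND(in3, t4) = NAND(1, 1) = 0
t6 = AND(t5, t4) = AND(0, 1) = 0
t7 = NOR(t6, in2) = NOR(0, 0) = 1
So t7 = 1 as required.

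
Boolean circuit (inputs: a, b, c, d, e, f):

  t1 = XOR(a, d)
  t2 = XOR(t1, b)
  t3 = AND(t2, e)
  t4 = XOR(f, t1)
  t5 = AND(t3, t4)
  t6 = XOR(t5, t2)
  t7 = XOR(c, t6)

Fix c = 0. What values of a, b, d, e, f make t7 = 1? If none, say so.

a=1, b=0, d=0, e=0, f=0

Check with c = 0 and a=1, b=0, d=0, e=0, f=0:
t1 = XOR(a, d) = XOR(1, 0) = 1
t2 = XOR(t1, b) = XOR(1, 0) = 1
t3 = AND(t2, e) = AND(1, 0) = 0
t4 = XOR(f, t1) = XOR(0, 1) = 1
t5 = AND(t3, t4) = AND(0, 1) = 0
t6 = XOR(t5, t2) = XOR(0, 1) = 1
t7 = XOR(c, t6) = XOR(0, 1) = 1
So t7 = 1.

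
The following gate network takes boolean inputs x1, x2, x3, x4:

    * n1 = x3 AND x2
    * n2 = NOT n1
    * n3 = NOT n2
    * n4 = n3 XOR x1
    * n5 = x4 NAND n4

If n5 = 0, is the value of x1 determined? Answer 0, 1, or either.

either

Both values of x1 occur among assignments with n5 = 0:
  x1=0: x1=0, x2=1, x3=1, x4=1
  x1=1: x1=1, x2=0, x3=0, x4=1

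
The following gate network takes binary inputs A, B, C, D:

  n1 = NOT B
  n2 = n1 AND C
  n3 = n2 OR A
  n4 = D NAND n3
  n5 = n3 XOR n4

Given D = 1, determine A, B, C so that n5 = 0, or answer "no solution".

With D = 1 fixed, none of the 8 settings of A, B, C give n5 = 0.
For example, with A=0, B=0, C=0:
n1 = NOT B = NOT 0 = 1
n2 = n1 AND C = 1 AND 0 = 0
n3 = n2 OR A = 0 OR 0 = 0
n4 = D NAND n3 = 1 NAND 0 = 1
n5 = n3 XOR n4 = 0 XOR 1 = 1
giving n5 = 1 ≠ 0.

no solution exists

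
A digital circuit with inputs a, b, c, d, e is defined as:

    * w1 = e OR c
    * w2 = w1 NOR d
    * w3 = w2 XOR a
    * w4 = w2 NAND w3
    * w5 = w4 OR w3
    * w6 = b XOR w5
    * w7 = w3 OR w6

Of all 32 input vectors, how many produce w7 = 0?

8

w7 = w3 OR w6 must be 0, so both w3 = 0 and w6 = 0.
Enumerating the 32 input combinations, 8 give w7 = 0 and 24 give w7 = 1.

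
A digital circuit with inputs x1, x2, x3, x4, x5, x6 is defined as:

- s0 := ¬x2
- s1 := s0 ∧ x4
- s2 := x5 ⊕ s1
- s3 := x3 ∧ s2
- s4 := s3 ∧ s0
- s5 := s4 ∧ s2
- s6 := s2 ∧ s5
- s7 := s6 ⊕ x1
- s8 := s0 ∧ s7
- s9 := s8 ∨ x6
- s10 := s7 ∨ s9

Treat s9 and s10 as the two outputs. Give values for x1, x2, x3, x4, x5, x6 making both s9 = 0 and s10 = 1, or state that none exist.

x1=1 x2=1 x3=0 x4=1 x5=0 x6=0

Check with x1=1 x2=1 x3=0 x4=1 x5=0 x6=0:
s0 = ¬x2 = ¬1 = 0
s1 = s0 ∧ x4 = 0 ∧ 1 = 0
s2 = x5 ⊕ s1 = 0 ⊕ 0 = 0
s3 = x3 ∧ s2 = 0 ∧ 0 = 0
s4 = s3 ∧ s0 = 0 ∧ 0 = 0
s5 = s4 ∧ s2 = 0 ∧ 0 = 0
s6 = s2 ∧ s5 = 0 ∧ 0 = 0
s7 = s6 ⊕ x1 = 0 ⊕ 1 = 1
s8 = s0 ∧ s7 = 0 ∧ 1 = 0
s9 = s8 ∨ x6 = 0 ∨ 0 = 0
s10 = s7 ∨ s9 = 1 ∨ 0 = 1
So s9 = 0 and s10 = 1.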